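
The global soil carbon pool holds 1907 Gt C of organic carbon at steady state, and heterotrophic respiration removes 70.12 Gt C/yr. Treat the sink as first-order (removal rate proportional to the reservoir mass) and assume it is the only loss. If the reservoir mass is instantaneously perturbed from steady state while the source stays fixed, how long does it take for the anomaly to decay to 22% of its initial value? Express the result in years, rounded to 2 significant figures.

41 yr

For a linear reservoir the anomaly decays as exp(−t/τ) with τ = M/F = 1907/70.12 = 27.20 yr.
exp(−t/τ) = 0.22 ⇒ t = −τ ln(0.22) = 27.20 × 1.514 = 41.18 yr.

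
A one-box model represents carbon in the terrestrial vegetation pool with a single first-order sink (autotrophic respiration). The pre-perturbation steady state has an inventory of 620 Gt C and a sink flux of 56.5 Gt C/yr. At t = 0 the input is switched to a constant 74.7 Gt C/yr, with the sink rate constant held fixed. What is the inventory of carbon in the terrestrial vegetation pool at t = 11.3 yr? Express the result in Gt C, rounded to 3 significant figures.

Residence time τ = M₀/F₀ = 10.97 yr. The eventual steady state is M_∞ = M₀·(F₁/F₀) = 620 × 74.7/56.5 = 819.72 Gt C.
The anomaly ΔM(t) = M(t) − M_∞ decays as ΔM₀·e^(−t/τ) with ΔM₀ = 620 − 819.72 = −199.7 Gt C.
At t = 11.3 yr, e^(−t/τ) = e^(−1.030) = 0.3571, so ΔM = −71.32 Gt C and M = 819.72 − 71.32 = 748.40 Gt C.

748 Gt C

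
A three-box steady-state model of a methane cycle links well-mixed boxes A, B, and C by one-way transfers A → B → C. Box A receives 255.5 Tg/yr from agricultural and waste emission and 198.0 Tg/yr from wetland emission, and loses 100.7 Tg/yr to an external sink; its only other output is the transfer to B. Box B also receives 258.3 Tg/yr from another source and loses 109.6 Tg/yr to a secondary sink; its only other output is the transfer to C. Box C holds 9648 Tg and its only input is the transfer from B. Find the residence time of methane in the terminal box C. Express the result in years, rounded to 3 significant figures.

Box A: F(A→B) = (255.5 + 198.0) − 100.7 = 352.80 Tg/yr.
Box B: F(B→C) = (352.80 + 258.3) − 109.6 = 501.50 Tg/yr.
Box C throughput = its input = 501.50 Tg/yr; τ = 9648 / 501.50 = 19.24 yr.

19.2 yr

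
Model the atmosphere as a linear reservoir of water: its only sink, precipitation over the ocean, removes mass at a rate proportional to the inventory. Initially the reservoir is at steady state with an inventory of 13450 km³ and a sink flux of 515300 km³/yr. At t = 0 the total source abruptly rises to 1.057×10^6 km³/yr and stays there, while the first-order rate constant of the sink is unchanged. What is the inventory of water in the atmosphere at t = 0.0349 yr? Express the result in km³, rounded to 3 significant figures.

Residence time τ = M₀/F₀ = 0.02610 yr. The eventual steady state is M_∞ = M₀·(F₁/F₀) = 13450 × 1.057×10^6/515300 = 27589 km³.
The anomaly ΔM(t) = M(t) − M_∞ decays as ΔM₀·e^(−t/τ) with ΔM₀ = 13450 − 27589 = −14140 km³.
At t = 0.0349 yr, e^(−t/τ) = e^(−1.337) = 0.2626, so ΔM = −3713 km³ and M = 27589 − 3713 = 23876 km³.

23900 km³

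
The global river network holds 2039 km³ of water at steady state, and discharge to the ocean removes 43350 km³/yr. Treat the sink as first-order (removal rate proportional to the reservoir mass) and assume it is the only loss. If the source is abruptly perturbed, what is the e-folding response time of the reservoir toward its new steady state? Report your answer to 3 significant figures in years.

0.0470 yr

For a linear reservoir the response time equals the residence time τ = M/F.
τ = 2039 / 43350 = 0.04704 yr.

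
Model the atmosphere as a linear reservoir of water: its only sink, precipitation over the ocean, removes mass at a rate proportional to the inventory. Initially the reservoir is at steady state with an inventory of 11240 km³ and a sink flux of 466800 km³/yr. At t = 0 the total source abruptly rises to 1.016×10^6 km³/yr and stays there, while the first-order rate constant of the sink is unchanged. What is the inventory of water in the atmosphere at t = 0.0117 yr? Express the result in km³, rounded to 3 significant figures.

16300 km³

The sink rate constant is k = F₀/M₀ = 466800/11240 = 41.53 yr⁻¹.
Solving dM/dt = F₁ − kM with M(0) = M₀ gives M(t) = F₁/k + (M₀ − F₁/k)·e^(−kt).
F₁/k = 1.016×10^6/41.53 = 24464 km³; kt = 41.53 × 0.0117 = 0.4859, e^(−kt) = 0.6151.
M(0.0117) = 24464 + (11240 − 24464) × 0.6151 = 24464 − 8135 = 16329 km³.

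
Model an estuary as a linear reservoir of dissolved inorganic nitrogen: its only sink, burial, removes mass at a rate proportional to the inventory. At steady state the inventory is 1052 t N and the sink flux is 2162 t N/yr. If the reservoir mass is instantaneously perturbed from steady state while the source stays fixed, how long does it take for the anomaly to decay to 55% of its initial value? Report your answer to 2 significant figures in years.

0.29 yr

For a linear reservoir the anomaly decays as exp(−t/τ) with τ = M/F = 1052/2162 = 0.4866 yr.
exp(−t/τ) = 0.55 ⇒ t = −τ ln(0.55) = 0.4866 × 0.5978 = 0.2909 yr.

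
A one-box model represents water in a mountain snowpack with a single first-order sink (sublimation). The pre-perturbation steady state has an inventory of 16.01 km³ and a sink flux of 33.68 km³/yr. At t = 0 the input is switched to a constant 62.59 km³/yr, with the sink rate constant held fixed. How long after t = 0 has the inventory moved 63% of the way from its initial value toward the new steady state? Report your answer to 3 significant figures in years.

τ = M₀/F₀ = 16.01/33.68 = 0.4754 yr.
The remaining gap fraction is e^(−t/τ); 63% covered ⇒ e^(−t/τ) = 0.370.
t = −τ ln(0.370) = 0.4754 × 0.9943 = 0.4726 yr.

0.473 yr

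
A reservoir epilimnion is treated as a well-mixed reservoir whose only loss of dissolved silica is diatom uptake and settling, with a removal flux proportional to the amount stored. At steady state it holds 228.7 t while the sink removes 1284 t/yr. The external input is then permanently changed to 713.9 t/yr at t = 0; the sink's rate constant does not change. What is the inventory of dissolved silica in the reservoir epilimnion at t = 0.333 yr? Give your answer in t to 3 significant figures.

143 t

The sink rate constant is k = F₀/M₀ = 1284/228.7 = 5.614 yr⁻¹.
Solving dM/dt = F₁ − kM with M(0) = M₀ gives M(t) = F₁/k + (M₀ − F₁/k)·e^(−kt).
F₁/k = 713.9/5.614 = 127.16 t; kt = 5.614 × 0.333 = 1.870, e^(−kt) = 0.1542.
M(0.333) = 127.16 + (228.7 − 127.16) × 0.1542 = 127.16 + 15.66 = 142.81 t.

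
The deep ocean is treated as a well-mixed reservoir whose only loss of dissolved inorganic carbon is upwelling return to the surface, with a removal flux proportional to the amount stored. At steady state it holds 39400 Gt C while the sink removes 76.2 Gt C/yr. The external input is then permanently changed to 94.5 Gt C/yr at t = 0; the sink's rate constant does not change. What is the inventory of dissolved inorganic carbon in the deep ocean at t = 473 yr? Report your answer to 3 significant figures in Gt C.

Residence time τ = M₀/F₀ = 517.1 yr. The eventual steady state is M_∞ = M₀·(F₁/F₀) = 39400 × 94.5/76.2 = 48862 Gt C.
The anomaly ΔM(t) = M(t) − M_∞ decays as ΔM₀·e^(−t/τ) with ΔM₀ = 39400 − 48862 = −9462 Gt C.
At t = 473 yr, e^(−t/τ) = e^(−0.9148) = 0.4006, so ΔM = −3791 Gt C and M = 48862 − 3791 = 45072 Gt C.

45100 Gt C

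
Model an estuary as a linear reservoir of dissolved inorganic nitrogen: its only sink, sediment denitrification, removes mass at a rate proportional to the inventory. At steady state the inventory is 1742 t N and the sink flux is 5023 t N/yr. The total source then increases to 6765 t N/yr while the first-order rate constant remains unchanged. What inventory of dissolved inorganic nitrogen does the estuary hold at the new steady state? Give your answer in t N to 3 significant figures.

Rate constant k = F/M = 5023 / 1742 = 2.883 yr⁻¹.
At the new steady state, source = k·M_new ⇒ M_new = 6765 / 2.883 = 2346 t N.
(Equivalently M_new = M × F_new/F_old = 1742 × 6765/5023.)

2350 t N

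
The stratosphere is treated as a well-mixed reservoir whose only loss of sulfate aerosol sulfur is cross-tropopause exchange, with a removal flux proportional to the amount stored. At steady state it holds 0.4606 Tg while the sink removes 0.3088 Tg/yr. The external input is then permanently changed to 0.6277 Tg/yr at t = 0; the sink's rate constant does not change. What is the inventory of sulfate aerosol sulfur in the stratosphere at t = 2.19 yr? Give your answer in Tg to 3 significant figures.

0.827 Tg

Residence time τ = M₀/F₀ = 1.492 yr. The eventual steady state is M_∞ = M₀·(F₁/F₀) = 0.4606 × 0.6277/0.3088 = 0.93626 Tg.
The anomaly ΔM(t) = M(t) − M_∞ decays as ΔM₀·e^(−t/τ) with ΔM₀ = 0.4606 − 0.93626 = −0.4757 Tg.
At t = 2.19 yr, e^(−t/τ) = e^(−1.468) = 0.2303, so ΔM = −0.1096 Tg and M = 0.93626 − 0.1096 = 0.82670 Tg.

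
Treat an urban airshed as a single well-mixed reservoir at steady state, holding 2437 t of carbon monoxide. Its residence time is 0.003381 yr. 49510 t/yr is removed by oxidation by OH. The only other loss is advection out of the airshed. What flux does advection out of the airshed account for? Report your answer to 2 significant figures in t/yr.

670000 t/yr

Total removal F = M/τ = 2437 / 0.003381 = 720800 t/yr.
Advection out of the airshed = F − (49510) = 720800 − 49510 = 671300 t/yr.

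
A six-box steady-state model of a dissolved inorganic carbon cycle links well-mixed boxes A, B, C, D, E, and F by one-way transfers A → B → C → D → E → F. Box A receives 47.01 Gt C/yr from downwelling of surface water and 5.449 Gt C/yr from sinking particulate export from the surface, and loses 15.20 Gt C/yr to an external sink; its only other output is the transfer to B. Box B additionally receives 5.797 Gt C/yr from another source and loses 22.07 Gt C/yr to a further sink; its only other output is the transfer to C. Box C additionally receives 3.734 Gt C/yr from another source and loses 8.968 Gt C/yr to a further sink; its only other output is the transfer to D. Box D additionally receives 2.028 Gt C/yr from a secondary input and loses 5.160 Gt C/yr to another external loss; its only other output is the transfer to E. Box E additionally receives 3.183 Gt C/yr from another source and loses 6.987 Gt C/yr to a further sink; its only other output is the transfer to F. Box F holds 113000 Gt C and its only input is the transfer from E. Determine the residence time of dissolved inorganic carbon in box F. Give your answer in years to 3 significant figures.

Box A: F(A→B) = (47.01 + 5.449) − 15.20 = 37.259 Gt C/yr.
Box B: F(B→C) = (37.259 + 5.797) − 22.07 = 20.986 Gt C/yr.
Box C: F(C→D) = (20.986 + 3.734) − 8.968 = 15.752 Gt C/yr.
Box D: F(D→E) = (15.752 + 2.028) − 5.160 = 12.620 Gt C/yr.
Box E: F(E→F) = (12.620 + 3.183) − 6.987 = 8.8160 Gt C/yr.
Box F throughput = its input = 8.8160 Gt C/yr; τ = 113000 / 8.8160 = 12820 yr.

12800 yr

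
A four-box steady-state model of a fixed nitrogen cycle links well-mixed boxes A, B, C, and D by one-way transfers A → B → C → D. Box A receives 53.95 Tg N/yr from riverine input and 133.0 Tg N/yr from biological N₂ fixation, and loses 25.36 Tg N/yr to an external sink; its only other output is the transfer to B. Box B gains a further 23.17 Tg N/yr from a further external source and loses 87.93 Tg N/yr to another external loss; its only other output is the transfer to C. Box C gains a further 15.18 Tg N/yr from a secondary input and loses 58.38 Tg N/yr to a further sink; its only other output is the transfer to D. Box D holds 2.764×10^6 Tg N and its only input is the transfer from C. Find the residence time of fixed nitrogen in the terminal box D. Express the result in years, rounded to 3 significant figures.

Box A: F(A→B) = (53.95 + 133.0) − 25.36 = 161.59 Tg N/yr.
Box B: F(B→C) = (161.59 + 23.17) − 87.93 = 96.830 Tg N/yr.
Box C: F(C→D) = (96.830 + 15.18) − 58.38 = 53.630 Tg N/yr.
Box D throughput = its input = 53.630 Tg N/yr; τ = 2.764×10^6 / 53.630 = 51540 yr.

51500 yr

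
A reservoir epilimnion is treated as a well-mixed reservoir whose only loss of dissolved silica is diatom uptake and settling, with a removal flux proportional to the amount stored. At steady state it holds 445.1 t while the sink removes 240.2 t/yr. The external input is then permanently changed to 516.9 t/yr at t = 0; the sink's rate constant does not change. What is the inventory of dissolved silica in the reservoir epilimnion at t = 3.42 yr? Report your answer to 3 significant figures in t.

877 t

τ = M₀/F₀ = 445.1/240.2 = 1.853 yr; rate constant k = 1/τ.
New steady state M_∞ = F₁/k = F₁·τ = 516.9 × 1.853 = 957.84 t.
M(t) = M_∞ + (M₀ − M_∞)·e^(−t/τ); t/τ = 3.42/1.853 = 1.846, so e^(−t/τ) = 0.1579.
M(t) = 957.84 − 512.7 × 0.1579 = 876.86 t.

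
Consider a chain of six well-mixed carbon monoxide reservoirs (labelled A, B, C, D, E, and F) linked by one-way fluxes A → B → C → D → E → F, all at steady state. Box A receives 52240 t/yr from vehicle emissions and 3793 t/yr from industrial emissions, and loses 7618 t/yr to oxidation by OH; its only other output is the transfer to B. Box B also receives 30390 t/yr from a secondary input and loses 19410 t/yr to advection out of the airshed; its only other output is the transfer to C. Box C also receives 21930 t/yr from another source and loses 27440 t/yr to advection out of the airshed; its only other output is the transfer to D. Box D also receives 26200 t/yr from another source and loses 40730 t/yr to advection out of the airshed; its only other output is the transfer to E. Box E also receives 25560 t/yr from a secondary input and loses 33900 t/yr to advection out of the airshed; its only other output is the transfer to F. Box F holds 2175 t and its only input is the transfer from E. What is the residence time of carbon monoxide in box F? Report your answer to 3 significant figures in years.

Box A: F(A→B) = (52240 + 3793) − 7618 = 48415 t/yr.
Box B: F(B→C) = (48415 + 30390) − 19410 = 59395 t/yr.
Box C: F(C→D) = (59395 + 21930) − 27440 = 53885 t/yr.
Box D: F(D→E) = (53885 + 26200) − 40730 = 39355 t/yr.
Box E: F(E→F) = (39355 + 25560) − 33900 = 31015 t/yr.
Box F throughput = its input = 31015 t/yr; τ = 2175 / 31015 = 0.07013 yr.

0.0701 yr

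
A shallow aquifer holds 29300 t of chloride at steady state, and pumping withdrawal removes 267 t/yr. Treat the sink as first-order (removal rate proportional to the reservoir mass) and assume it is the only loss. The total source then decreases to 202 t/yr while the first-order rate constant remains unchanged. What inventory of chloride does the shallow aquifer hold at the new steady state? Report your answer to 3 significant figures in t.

Rate constant k = F/M = 267 / 29300 = 0.009113 yr⁻¹.
At the new steady state, source = k·M_new ⇒ M_new = 202 / 0.009113 = 22170 t.
(Equivalently M_new = M × F_new/F_old = 29300 × 202/267.)

22200 t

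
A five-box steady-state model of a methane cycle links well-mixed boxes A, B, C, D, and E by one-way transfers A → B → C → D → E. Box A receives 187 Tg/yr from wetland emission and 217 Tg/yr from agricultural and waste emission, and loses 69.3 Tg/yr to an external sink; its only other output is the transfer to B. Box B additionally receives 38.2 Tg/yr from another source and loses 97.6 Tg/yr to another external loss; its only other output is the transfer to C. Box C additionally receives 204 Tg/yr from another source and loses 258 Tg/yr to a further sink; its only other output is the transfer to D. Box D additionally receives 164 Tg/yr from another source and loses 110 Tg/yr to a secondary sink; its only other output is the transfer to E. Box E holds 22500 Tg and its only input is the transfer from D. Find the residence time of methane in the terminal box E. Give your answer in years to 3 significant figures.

81.7 yr

Box A: F(A→B) = (187 + 217) − 69.3 = 334.70 Tg/yr.
Box B: F(B→C) = (334.70 + 38.2) − 97.6 = 275.30 Tg/yr.
Box C: F(C→D) = (275.30 + 204) − 258 = 221.30 Tg/yr.
Box D: F(D→E) = (221.30 + 164) − 110 = 275.30 Tg/yr.
Box E throughput = its input = 275.30 Tg/yr; τ = 22500 / 275.30 = 81.73 yr.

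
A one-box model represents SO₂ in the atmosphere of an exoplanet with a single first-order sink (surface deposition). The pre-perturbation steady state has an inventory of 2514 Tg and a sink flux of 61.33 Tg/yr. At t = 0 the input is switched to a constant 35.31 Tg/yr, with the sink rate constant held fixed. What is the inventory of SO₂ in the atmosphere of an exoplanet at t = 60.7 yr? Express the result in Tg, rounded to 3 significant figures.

The sink rate constant is k = F₀/M₀ = 61.33/2514 = 0.02440 yr⁻¹.
Solving dM/dt = F₁ − kM with M(0) = M₀ gives M(t) = F₁/k + (M₀ − F₁/k)·e^(−kt).
F₁/k = 35.31/0.02440 = 1447.4 Tg; kt = 0.02440 × 60.7 = 1.481, e^(−kt) = 0.2275.
M(60.7) = 1447.4 + (2514 − 1447.4) × 0.2275 = 1447.4 + 242.6 = 1690.0 Tg.

1690 Tg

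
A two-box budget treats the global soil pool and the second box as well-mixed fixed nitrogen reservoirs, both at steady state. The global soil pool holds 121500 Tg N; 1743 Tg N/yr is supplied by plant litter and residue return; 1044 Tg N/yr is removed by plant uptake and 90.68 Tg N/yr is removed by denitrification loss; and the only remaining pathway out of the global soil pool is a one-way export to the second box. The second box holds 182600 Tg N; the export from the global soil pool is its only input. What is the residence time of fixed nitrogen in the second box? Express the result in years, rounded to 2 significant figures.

300 yr

Balance the global soil pool: ΣF_in = 1743.0 Tg N/yr.
Export to the second box = ΣF_in − (1044 + 90.68) = 608.32 Tg N/yr.
At steady state the output of the second box equals its input, 608.32 Tg N/yr.
τ = M / F = 182600 / 608.32 = 300.2 yr.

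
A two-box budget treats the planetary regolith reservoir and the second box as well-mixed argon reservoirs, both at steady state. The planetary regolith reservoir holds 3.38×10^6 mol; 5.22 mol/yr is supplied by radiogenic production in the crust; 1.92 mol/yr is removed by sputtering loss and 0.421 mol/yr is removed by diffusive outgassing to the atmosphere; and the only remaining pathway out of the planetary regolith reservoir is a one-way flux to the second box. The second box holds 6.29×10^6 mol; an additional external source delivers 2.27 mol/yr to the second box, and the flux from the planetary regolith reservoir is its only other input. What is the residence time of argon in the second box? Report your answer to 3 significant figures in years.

Balance the planetary regolith reservoir: ΣF_in = 5.2200 mol/yr.
Flux to the second box = ΣF_in − (1.92 + 0.421) = 2.8790 mol/yr.
Total input to the second box = 2.8790 + 2.27 = 5.1490 mol/yr; at steady state this equals its total output.
τ = M / F = 6.29×10^6 / 5.1490 = 1.222×10^6 yr.

1.22×10^6 yr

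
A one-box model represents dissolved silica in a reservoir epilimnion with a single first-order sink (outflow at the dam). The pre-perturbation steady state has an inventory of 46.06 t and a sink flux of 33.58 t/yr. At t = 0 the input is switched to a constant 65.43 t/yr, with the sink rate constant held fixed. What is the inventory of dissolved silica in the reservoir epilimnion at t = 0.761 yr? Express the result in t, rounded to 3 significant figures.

Residence time τ = M₀/F₀ = 1.372 yr. The eventual steady state is M_∞ = M₀·(F₁/F₀) = 46.06 × 65.43/33.58 = 89.747 t.
The anomaly ΔM(t) = M(t) − M_∞ decays as ΔM₀·e^(−t/τ) with ΔM₀ = 46.06 − 89.747 = −43.69 t.
At t = 0.761 yr, e^(−t/τ) = e^(−0.5548) = 0.5742, so ΔM = −25.08 t and M = 89.747 − 25.08 = 64.663 t.

64.7 t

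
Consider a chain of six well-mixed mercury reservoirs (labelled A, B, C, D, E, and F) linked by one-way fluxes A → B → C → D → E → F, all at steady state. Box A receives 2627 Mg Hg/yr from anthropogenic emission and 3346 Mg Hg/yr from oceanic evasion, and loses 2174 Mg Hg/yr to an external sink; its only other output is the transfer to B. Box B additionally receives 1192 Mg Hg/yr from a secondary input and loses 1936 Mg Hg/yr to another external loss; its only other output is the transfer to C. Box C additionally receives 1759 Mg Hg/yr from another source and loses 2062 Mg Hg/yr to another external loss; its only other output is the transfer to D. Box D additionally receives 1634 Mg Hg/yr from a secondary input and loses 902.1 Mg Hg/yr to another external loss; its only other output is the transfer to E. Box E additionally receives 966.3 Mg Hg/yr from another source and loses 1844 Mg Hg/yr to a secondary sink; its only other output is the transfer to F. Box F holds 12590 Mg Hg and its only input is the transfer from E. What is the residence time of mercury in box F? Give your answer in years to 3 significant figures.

Box A: F(A→B) = (2627 + 3346) − 2174 = 3799.0 Mg Hg/yr.
Box B: F(B→C) = (3799.0 + 1192) − 1936 = 3055.0 Mg Hg/yr.
Box C: F(C→D) = (3055.0 + 1759) − 2062 = 2752.0 Mg Hg/yr.
Box D: F(D→E) = (2752.0 + 1634) − 902.1 = 3483.9 Mg Hg/yr.
Box E: F(E→F) = (3483.9 + 966.3) − 1844 = 2606.2 Mg Hg/yr.
Box F throughput = its input = 2606.2 Mg Hg/yr; τ = 12590 / 2606.2 = 4.831 yr.

4.83 yr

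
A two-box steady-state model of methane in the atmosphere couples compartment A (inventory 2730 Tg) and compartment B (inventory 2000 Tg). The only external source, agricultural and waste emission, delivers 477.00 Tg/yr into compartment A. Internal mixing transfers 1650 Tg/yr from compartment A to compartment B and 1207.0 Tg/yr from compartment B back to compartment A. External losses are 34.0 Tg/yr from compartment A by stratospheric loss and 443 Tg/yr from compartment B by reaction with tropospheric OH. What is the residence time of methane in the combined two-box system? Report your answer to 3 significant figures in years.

Treat the two boxes together as one reservoir: the mixing fluxes between them are internal recycling, so τ = ΣM / Σ(external losses).
M_total = 2730 + 2000 = 4730.0 Tg.
ΣF_external_out = 34.0 + 443 = 477.00 Tg/yr.
τ = M_total / ΣF_ext = 4730.0 / 477.00 = 9.916 yr.

9.92 yr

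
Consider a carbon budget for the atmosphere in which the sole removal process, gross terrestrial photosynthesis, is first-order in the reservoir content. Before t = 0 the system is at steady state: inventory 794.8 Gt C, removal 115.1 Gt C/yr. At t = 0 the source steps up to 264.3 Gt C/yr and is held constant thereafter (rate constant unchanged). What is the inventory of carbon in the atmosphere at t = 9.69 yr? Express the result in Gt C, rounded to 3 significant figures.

1570 Gt C

The sink rate constant is k = F₀/M₀ = 115.1/794.8 = 0.1448 yr⁻¹.
Solving dM/dt = F₁ − kM with M(0) = M₀ gives M(t) = F₁/k + (M₀ − F₁/k)·e^(−kt).
F₁/k = 264.3/0.1448 = 1825.1 Gt C; kt = 0.1448 × 9.69 = 1.403, e^(−kt) = 0.2458.
M(9.69) = 1825.1 + (794.8 − 1825.1) × 0.2458 = 1825.1 − 253.2 = 1571.8 Gt C.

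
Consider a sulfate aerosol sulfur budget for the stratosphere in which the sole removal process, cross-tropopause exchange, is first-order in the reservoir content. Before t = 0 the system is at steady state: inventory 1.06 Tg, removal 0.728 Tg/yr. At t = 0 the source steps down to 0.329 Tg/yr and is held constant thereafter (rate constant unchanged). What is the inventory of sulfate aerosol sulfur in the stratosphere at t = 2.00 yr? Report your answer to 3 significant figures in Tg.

The sink rate constant is k = F₀/M₀ = 0.728/1.06 = 0.6868 yr⁻¹.
Solving dM/dt = F₁ − kM with M(0) = M₀ gives M(t) = F₁/k + (M₀ − F₁/k)·e^(−kt).
F₁/k = 0.329/0.6868 = 0.47904 Tg; kt = 0.6868 × 2.00 = 1.374, e^(−kt) = 0.2532.
M(2.00) = 0.47904 + (1.06 − 0.47904) × 0.2532 = 0.47904 + 0.1471 = 0.62614 Tg.

0.626 Tg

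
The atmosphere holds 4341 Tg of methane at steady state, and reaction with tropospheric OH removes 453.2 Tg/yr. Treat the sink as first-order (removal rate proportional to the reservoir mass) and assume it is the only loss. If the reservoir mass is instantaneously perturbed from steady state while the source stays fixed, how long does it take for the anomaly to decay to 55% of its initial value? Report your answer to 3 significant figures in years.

For a linear reservoir the anomaly decays as exp(−t/τ) with τ = M/F = 4341/453.2 = 9.579 yr.
exp(−t/τ) = 0.55 ⇒ t = −τ ln(0.55) = 9.579 × 0.5978 = 5.726 yr.

5.73 yr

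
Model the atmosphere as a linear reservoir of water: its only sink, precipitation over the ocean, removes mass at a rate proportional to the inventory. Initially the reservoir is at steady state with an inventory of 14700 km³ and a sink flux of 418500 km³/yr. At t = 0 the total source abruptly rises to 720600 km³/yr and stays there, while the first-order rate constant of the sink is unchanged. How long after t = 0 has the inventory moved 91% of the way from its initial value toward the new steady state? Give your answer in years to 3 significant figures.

0.0846 yr

τ = M₀/F₀ = 14700/418500 = 0.03513 yr.
The remaining gap fraction is e^(−t/τ); 91% covered ⇒ e^(−t/τ) = 0.0900.
t = −τ ln(0.0900) = 0.03513 × 2.408 = 0.08458 yr.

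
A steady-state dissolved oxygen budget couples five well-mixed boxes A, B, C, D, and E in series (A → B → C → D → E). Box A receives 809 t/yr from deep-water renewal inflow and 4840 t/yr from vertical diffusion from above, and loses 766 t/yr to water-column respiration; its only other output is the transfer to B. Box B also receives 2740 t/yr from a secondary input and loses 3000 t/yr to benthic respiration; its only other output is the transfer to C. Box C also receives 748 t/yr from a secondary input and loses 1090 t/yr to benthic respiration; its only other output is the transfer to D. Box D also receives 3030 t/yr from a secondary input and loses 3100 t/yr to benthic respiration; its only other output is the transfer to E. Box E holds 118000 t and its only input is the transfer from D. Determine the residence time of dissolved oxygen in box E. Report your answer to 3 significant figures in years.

Box A: F(A→B) = (809 + 4840) − 766 = 4883.0 t/yr.
Box B: F(B→C) = (4883.0 + 2740) − 3000 = 4623.0 t/yr.
Box C: F(C→D) = (4623.0 + 748) − 1090 = 4281.0 t/yr.
Box D: F(D→E) = (4281.0 + 3030) − 3100 = 4211.0 t/yr.
Box E throughput = its input = 4211.0 t/yr; τ = 118000 / 4211.0 = 28.02 yr.

28.0 yr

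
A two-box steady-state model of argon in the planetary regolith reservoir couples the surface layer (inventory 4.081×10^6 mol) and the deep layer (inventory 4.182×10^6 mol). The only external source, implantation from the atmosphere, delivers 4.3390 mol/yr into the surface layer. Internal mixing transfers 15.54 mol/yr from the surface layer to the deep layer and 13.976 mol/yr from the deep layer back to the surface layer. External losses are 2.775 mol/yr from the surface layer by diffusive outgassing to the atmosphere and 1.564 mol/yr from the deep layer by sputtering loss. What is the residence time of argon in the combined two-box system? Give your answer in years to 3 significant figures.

1.90×10^6 yr

Residence time in the combined system uses the total inventory and the total *external* removal — internal exchanges between the two boxes cancel.
M_total = 4.081×10^6 + 4.182×10^6 = 8.2630×10^6 mol.
ΣF_external_out = 2.775 + 1.564 = 4.3390 mol/yr.
τ = M_total / ΣF_ext = 8.2630×10^6 / 4.3390 = 1.904×10^6 yr.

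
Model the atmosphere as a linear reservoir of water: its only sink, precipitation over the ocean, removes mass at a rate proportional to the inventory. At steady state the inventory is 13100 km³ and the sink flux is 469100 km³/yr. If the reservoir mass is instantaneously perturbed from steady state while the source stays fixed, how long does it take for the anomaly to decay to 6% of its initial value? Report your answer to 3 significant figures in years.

0.0786 yr

For a linear reservoir the anomaly decays as exp(−t/τ) with τ = M/F = 13100/469100 = 0.02793 yr.
exp(−t/τ) = 0.06 ⇒ t = −τ ln(0.06) = 0.02793 × 2.813 = 0.07857 yr.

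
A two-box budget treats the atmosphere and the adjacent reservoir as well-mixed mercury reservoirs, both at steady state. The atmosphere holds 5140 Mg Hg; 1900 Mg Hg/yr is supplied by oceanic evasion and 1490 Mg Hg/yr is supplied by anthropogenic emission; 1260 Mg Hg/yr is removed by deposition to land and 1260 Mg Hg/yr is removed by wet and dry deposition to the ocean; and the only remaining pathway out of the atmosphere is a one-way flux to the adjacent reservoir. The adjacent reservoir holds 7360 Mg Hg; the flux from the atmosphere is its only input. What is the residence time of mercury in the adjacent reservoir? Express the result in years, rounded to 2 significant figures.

8.5 yr

Balance the atmosphere: ΣF_in = 1900 + 1490 = 3390.0 Mg Hg/yr.
Flux to the adjacent reservoir = ΣF_in − (1260 + 1260) = 870.00 Mg Hg/yr.
At steady state the output of the adjacent reservoir equals its input, 870.00 Mg Hg/yr.
τ = M / F = 7360 / 870.00 = 8.460 yr.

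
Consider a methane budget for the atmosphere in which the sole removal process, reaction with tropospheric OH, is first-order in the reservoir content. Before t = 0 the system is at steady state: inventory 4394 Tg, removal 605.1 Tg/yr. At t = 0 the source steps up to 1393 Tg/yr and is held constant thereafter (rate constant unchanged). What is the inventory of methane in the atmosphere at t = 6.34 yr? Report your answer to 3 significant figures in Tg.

Residence time τ = M₀/F₀ = 7.262 yr. The eventual steady state is M_∞ = M₀·(F₁/F₀) = 4394 × 1393/605.1 = 10115 Tg.
The anomaly ΔM(t) = M(t) − M_∞ decays as ΔM₀·e^(−t/τ) with ΔM₀ = 4394 − 10115 = −5721 Tg.
At t = 6.34 yr, e^(−t/τ) = e^(−0.8731) = 0.4177, so ΔM = −2390 Tg and M = 10115 − 2390 = 7725.8 Tg.

7730 Tg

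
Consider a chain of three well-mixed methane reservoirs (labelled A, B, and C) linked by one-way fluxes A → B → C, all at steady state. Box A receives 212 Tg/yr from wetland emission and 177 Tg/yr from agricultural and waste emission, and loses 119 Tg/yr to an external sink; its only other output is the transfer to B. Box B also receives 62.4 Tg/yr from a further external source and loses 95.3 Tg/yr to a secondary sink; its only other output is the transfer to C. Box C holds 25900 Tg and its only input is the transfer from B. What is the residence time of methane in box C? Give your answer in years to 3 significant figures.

109 yr

Box A: F(A→B) = (212 + 177) − 119 = 270.00 Tg/yr.
Box B: F(B→C) = (270.00 + 62.4) − 95.3 = 237.10 Tg/yr.
Box C throughput = its input = 237.10 Tg/yr; τ = 25900 / 237.10 = 109.2 yr.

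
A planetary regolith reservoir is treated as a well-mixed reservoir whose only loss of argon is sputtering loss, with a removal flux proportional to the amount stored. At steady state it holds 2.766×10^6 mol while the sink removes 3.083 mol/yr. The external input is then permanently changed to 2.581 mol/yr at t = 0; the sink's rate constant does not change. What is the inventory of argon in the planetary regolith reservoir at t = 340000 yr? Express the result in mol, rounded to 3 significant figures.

2.62×10^6 mol

Residence time τ = M₀/F₀ = 897200 yr. The eventual steady state is M_∞ = M₀·(F₁/F₀) = 2.766×10^6 × 2.581/3.083 = 2.3156×10^6 mol.
The anomaly ΔM(t) = M(t) − M_∞ decays as ΔM₀·e^(−t/τ) with ΔM₀ = 2.766×10^6 − 2.3156×10^6 = 450400 mol.
At t = 340000 yr, e^(−t/τ) = e^(−0.3790) = 0.6846, so ΔM = 308300 mol and M = 2.3156×10^6 + 308300 = 2.6239×10^6 mol.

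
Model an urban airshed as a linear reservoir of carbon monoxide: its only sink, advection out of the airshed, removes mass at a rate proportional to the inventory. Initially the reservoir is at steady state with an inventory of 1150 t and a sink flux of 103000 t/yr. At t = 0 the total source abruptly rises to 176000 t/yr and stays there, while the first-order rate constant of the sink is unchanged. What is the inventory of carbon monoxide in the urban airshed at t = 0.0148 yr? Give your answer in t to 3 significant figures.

1750 t

The sink rate constant is k = F₀/M₀ = 103000/1150 = 89.57 yr⁻¹.
Solving dM/dt = F₁ − kM with M(0) = M₀ gives M(t) = F₁/k + (M₀ − F₁/k)·e^(−kt).
F₁/k = 176000/89.57 = 1965.0 t; kt = 89.57 × 0.0148 = 1.326, e^(−kt) = 0.2657.
M(0.0148) = 1965.0 + (1150 − 1965.0) × 0.2657 = 1965.0 − 216.5 = 1748.5 t.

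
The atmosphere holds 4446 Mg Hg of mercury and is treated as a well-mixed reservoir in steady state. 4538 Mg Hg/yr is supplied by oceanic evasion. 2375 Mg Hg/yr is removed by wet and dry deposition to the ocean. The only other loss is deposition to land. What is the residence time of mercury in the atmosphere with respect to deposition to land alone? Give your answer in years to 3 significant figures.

At steady state ΣF_in = ΣF_out.
ΣF_in = 4538.0 Mg Hg/yr.
Deposition to land flux = ΣF_in − (2375) = 4538.0 − 2375 = 2163 Mg Hg/yr.
τ = M / F = 4446 / 2163 = 2.055 yr.

2.06 yr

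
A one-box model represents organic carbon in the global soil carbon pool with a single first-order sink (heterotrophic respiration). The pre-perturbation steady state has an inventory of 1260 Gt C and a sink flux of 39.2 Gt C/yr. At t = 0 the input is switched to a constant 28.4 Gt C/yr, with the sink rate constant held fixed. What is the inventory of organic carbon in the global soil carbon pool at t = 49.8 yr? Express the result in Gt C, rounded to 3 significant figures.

987 Gt C

The sink rate constant is k = F₀/M₀ = 39.2/1260 = 0.03111 yr⁻¹.
Solving dM/dt = F₁ − kM with M(0) = M₀ gives M(t) = F₁/k + (M₀ − F₁/k)·e^(−kt).
F₁/k = 28.4/0.03111 = 912.86 Gt C; kt = 0.03111 × 49.8 = 1.549, e^(−kt) = 0.2124.
M(49.8) = 912.86 + (1260 − 912.86) × 0.2124 = 912.86 + 73.73 = 986.59 Gt C.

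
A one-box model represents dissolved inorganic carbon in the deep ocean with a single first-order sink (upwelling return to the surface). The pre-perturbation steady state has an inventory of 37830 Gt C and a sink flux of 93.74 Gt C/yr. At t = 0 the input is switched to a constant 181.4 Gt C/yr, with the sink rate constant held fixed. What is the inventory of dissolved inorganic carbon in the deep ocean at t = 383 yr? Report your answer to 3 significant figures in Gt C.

59500 Gt C

The sink rate constant is k = F₀/M₀ = 93.74/37830 = 0.002478 yr⁻¹.
Solving dM/dt = F₁ − kM with M(0) = M₀ gives M(t) = F₁/k + (M₀ − F₁/k)·e^(−kt).
F₁/k = 181.4/0.002478 = 73206 Gt C; kt = 0.002478 × 383 = 0.9490, e^(−kt) = 0.3871.
M(383) = 73206 + (37830 − 73206) × 0.3871 = 73206 − 13690 = 59512 Gt C.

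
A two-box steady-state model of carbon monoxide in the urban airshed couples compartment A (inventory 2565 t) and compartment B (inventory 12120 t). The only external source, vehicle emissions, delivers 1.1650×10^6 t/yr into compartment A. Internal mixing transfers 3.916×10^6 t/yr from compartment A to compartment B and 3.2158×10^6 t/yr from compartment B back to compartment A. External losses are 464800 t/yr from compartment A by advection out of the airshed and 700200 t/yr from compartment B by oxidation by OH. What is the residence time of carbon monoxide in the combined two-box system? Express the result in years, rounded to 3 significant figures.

For the system as a whole, the A↔B exchange is internal and contributes nothing to the throughput; only the external sinks remove mass.
M_total = 2565 + 12120 = 14685 t.
ΣF_external_out = 464800 + 700200 = 1.1650×10^6 t/yr.
τ = M_total / ΣF_ext = 14685 / 1.1650×10^6 = 0.01261 yr.

0.0126 yr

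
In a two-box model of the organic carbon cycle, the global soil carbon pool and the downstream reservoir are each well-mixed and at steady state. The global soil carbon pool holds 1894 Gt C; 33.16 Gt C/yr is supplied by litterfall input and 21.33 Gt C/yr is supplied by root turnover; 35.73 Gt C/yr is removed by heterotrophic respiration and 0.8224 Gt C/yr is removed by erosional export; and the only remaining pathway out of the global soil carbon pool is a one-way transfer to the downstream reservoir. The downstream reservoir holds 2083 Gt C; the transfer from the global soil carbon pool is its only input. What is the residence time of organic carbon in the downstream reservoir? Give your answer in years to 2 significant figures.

120 yr

Balance the global soil carbon pool: ΣF_in = 33.16 + 21.33 = 54.490 Gt C/yr.
Transfer to the downstream reservoir = ΣF_in − (35.73 + 0.8224) = 17.938 Gt C/yr.
At steady state the output of the downstream reservoir equals its input, 17.938 Gt C/yr.
τ = M / F = 2083 / 17.938 = 116.1 yr.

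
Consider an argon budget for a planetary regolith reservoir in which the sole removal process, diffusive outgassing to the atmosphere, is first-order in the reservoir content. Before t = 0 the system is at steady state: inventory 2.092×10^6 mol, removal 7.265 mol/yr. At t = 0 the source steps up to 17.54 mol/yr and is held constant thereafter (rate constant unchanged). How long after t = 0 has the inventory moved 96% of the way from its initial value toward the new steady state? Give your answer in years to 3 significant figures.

927000 yr

τ = M₀/F₀ = 2.092×10^6/7.265 = 288000 yr.
The remaining gap fraction is e^(−t/τ); 96% covered ⇒ e^(−t/τ) = 0.0400.
t = −τ ln(0.0400) = 288000 × 3.219 = 926900 yr.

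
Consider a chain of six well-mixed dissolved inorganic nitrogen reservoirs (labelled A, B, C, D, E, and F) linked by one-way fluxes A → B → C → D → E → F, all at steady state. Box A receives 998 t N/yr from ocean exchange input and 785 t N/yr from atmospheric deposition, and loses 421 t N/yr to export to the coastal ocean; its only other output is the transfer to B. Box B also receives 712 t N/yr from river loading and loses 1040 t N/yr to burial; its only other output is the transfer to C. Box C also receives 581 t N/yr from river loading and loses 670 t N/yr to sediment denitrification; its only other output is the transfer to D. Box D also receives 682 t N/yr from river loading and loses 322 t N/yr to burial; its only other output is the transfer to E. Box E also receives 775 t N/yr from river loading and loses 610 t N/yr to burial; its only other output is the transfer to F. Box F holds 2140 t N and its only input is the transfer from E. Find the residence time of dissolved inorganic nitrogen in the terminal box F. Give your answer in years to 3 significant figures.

Box A: F(A→B) = (998 + 785) − 421 = 1362.0 t N/yr.
Box B: F(B→C) = (1362.0 + 712) − 1040 = 1034.0 t N/yr.
Box C: F(C→D) = (1034.0 + 581) − 670 = 945.00 t N/yr.
Box D: F(D→E) = (945.00 + 682) − 322 = 1305.0 t N/yr.
Box E: F(E→F) = (1305.0 + 775) − 610 = 1470.0 t N/yr.
Box F throughput = its input = 1470.0 t N/yr; τ = 2140 / 1470.0 = 1.456 yr.

1.46 yr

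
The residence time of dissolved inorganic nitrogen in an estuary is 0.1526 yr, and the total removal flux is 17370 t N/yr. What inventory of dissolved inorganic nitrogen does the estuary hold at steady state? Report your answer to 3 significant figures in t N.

2650 t N

τ = M/F ⇒ M = τ × F = 0.1526 × 17370 = 2651 t N.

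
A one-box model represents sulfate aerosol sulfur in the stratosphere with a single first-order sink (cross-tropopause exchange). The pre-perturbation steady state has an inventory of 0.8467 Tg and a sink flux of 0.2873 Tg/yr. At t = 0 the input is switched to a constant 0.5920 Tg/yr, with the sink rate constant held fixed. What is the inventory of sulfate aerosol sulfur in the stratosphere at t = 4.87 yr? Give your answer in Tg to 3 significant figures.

τ = M₀/F₀ = 0.8467/0.2873 = 2.947 yr; rate constant k = 1/τ.
New steady state M_∞ = F₁/k = F₁·τ = 0.5920 × 2.947 = 1.7447 Tg.
M(t) = M_∞ + (M₀ − M_∞)·e^(−t/τ); t/τ = 4.87/2.947 = 1.652, so e^(−t/τ) = 0.1916.
M(t) = 1.7447 − 0.8980 × 0.1916 = 1.5726 Tg.

1.57 Tg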